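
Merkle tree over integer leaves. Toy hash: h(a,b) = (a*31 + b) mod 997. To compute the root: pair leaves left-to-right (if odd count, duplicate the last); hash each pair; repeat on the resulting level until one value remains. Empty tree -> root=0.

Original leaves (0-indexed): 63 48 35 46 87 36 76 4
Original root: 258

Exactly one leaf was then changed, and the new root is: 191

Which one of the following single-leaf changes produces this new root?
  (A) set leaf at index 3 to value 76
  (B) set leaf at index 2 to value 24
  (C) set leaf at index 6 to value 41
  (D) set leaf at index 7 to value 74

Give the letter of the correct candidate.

Original leaves: [63, 48, 35, 46, 87, 36, 76, 4]
Target new root: 191
Try each candidate change and compute the resulting root:
Candidate A: set leaf[3] = 76 -> leaves = [63, 48, 35, 76, 87, 36, 76, 4]
  L0: [63, 48, 35, 76, 87, 36, 76, 4]
  L1: h(63,48)=(63*31+48)%997=7 h(35,76)=(35*31+76)%997=164 h(87,36)=(87*31+36)%997=739 h(76,4)=(76*31+4)%997=366 -> [7, 164, 739, 366]
  L2: h(7,164)=(7*31+164)%997=381 h(739,366)=(739*31+366)%997=344 -> [381, 344]
  L3: h(381,344)=(381*31+344)%997=191 -> [191]
  root = 191 == target 191  ** MATCH **
Candidate B: set leaf[2] = 24 -> leaves = [63, 48, 24, 46, 87, 36, 76, 4]
  L0: [63, 48, 24, 46, 87, 36, 76, 4]
  L1: h(63,48)=(63*31+48)%997=7 h(24,46)=(24*31+46)%997=790 h(87,36)=(87*31+36)%997=739 h(76,4)=(76*31+4)%997=366 -> [7, 790, 739, 366]
  L2: h(7,790)=(7*31+790)%997=10 h(739,366)=(739*31+366)%997=344 -> [10, 344]
  L3: h(10,344)=(10*31+344)%997=654 -> [654]
  root = 654 != target 191
Candidate C: set leaf[6] = 41 -> leaves = [63, 48, 35, 46, 87, 36, 41, 4]
  L0: [63, 48, 35, 46, 87, 36, 41, 4]
  L1: h(63,48)=(63*31+48)%997=7 h(35,46)=(35*31+46)%997=134 h(87,36)=(87*31+36)%997=739 h(41,4)=(41*31+4)%997=278 -> [7, 134, 739, 278]
  L2: h(7,134)=(7*31+134)%997=351 h(739,278)=(739*31+278)%997=256 -> [351, 256]
  L3: h(351,256)=(351*31+256)%997=170 -> [170]
  root = 170 != target 191
Candidate D: set leaf[7] = 74 -> leaves = [63, 48, 35, 46, 87, 36, 76, 74]
  L0: [63, 48, 35, 46, 87, 36, 76, 74]
  L1: h(63,48)=(63*31+48)%997=7 h(35,46)=(35*31+46)%997=134 h(87,36)=(87*31+36)%997=739 h(76,74)=(76*31+74)%997=436 -> [7, 134, 739, 436]
  L2: h(7,134)=(7*31+134)%997=351 h(739,436)=(739*31+436)%997=414 -> [351, 414]
  L3: h(351,414)=(351*31+414)%997=328 -> [328]
  root = 328 != target 191
Candidate A produces the target root.

Answer: A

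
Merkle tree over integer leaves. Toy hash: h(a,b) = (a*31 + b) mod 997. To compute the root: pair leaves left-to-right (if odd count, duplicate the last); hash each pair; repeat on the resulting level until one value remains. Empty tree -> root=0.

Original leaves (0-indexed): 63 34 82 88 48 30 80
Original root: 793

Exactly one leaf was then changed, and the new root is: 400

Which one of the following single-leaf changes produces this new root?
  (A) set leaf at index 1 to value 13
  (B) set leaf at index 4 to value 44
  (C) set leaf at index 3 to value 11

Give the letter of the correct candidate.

Answer: C

Derivation:
Original leaves: [63, 34, 82, 88, 48, 30, 80]
Target new root: 400
Try each candidate change and compute the resulting root:
Candidate A: set leaf[1] = 13 -> leaves = [63, 13, 82, 88, 48, 30, 80]
  L0: [63, 13, 82, 88, 48, 30, 80]
  L1: h(63,13)=(63*31+13)%997=969 h(82,88)=(82*31+88)%997=636 h(48,30)=(48*31+30)%997=521 h(80,80)=(80*31+80)%997=566 -> [969, 636, 521, 566]
  L2: h(969,636)=(969*31+636)%997=765 h(521,566)=(521*31+566)%997=765 -> [765, 765]
  L3: h(765,765)=(765*31+765)%997=552 -> [552]
  root = 552 != target 400
Candidate B: set leaf[4] = 44 -> leaves = [63, 34, 82, 88, 44, 30, 80]
  L0: [63, 34, 82, 88, 44, 30, 80]
  L1: h(63,34)=(63*31+34)%997=990 h(82,88)=(82*31+88)%997=636 h(44,30)=(44*31+30)%997=397 h(80,80)=(80*31+80)%997=566 -> [990, 636, 397, 566]
  L2: h(990,636)=(990*31+636)%997=419 h(397,566)=(397*31+566)%997=909 -> [419, 909]
  L3: h(419,909)=(419*31+909)%997=937 -> [937]
  root = 937 != target 400
Candidate C: set leaf[3] = 11 -> leaves = [63, 34, 82, 11, 48, 30, 80]
  L0: [63, 34, 82, 11, 48, 30, 80]
  L1: h(63,34)=(63*31+34)%997=990 h(82,11)=(82*31+11)%997=559 h(48,30)=(48*31+30)%997=521 h(80,80)=(80*31+80)%997=566 -> [990, 559, 521, 566]
  L2: h(990,559)=(990*31+559)%997=342 h(521,566)=(521*31+566)%997=765 -> [342, 765]
  L3: h(342,765)=(342*31+765)%997=400 -> [400]
  root = 400 == target 400  ** MATCH **
Candidate C produces the target root.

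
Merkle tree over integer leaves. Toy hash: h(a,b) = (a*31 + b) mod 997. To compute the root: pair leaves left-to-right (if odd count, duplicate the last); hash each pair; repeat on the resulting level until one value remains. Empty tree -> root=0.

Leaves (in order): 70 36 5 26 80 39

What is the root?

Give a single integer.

Answer: 821

Derivation:
L0: [70, 36, 5, 26, 80, 39]
L1: h(70,36)=(70*31+36)%997=212 h(5,26)=(5*31+26)%997=181 h(80,39)=(80*31+39)%997=525 -> [212, 181, 525]
L2: h(212,181)=(212*31+181)%997=771 h(525,525)=(525*31+525)%997=848 -> [771, 848]
L3: h(771,848)=(771*31+848)%997=821 -> [821]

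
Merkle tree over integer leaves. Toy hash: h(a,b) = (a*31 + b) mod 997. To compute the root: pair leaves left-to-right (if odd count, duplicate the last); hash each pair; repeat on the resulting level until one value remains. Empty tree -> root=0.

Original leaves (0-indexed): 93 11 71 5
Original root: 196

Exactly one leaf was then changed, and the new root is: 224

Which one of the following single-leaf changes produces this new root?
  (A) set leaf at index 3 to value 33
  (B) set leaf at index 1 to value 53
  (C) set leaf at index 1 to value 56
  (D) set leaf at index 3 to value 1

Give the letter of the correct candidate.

Original leaves: [93, 11, 71, 5]
Target new root: 224
Try each candidate change and compute the resulting root:
Candidate A: set leaf[3] = 33 -> leaves = [93, 11, 71, 33]
  L0: [93, 11, 71, 33]
  L1: h(93,11)=(93*31+11)%997=900 h(71,33)=(71*31+33)%997=240 -> [900, 240]
  L2: h(900,240)=(900*31+240)%997=224 -> [224]
  root = 224 == target 224  ** MATCH **
Candidate B: set leaf[1] = 53 -> leaves = [93, 53, 71, 5]
  L0: [93, 53, 71, 5]
  L1: h(93,53)=(93*31+53)%997=942 h(71,5)=(71*31+5)%997=212 -> [942, 212]
  L2: h(942,212)=(942*31+212)%997=501 -> [501]
  root = 501 != target 224
Candidate C: set leaf[1] = 56 -> leaves = [93, 56, 71, 5]
  L0: [93, 56, 71, 5]
  L1: h(93,56)=(93*31+56)%997=945 h(71,5)=(71*31+5)%997=212 -> [945, 212]
  L2: h(945,212)=(945*31+212)%997=594 -> [594]
  root = 594 != target 224
Candidate D: set leaf[3] = 1 -> leaves = [93, 11, 71, 1]
  L0: [93, 11, 71, 1]
  L1: h(93,11)=(93*31+11)%997=900 h(71,1)=(71*31+1)%997=208 -> [900, 208]
  L2: h(900,208)=(900*31+208)%997=192 -> [192]
  root = 192 != target 224
Candidate A produces the target root.

Answer: A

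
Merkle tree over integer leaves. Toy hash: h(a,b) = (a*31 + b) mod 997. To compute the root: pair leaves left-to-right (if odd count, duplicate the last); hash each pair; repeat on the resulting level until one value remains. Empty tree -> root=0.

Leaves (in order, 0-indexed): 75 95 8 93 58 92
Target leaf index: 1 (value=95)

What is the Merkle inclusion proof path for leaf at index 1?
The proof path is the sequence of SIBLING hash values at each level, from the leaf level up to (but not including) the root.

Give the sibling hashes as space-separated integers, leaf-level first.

Answer: 75 341 660

Derivation:
L0 (leaves): [75, 95, 8, 93, 58, 92], target index=1
L1: h(75,95)=(75*31+95)%997=426 [pair 0] h(8,93)=(8*31+93)%997=341 [pair 1] h(58,92)=(58*31+92)%997=893 [pair 2] -> [426, 341, 893]
  Sibling for proof at L0: 75
L2: h(426,341)=(426*31+341)%997=586 [pair 0] h(893,893)=(893*31+893)%997=660 [pair 1] -> [586, 660]
  Sibling for proof at L1: 341
L3: h(586,660)=(586*31+660)%997=880 [pair 0] -> [880]
  Sibling for proof at L2: 660
Root: 880
Proof path (sibling hashes from leaf to root): [75, 341, 660]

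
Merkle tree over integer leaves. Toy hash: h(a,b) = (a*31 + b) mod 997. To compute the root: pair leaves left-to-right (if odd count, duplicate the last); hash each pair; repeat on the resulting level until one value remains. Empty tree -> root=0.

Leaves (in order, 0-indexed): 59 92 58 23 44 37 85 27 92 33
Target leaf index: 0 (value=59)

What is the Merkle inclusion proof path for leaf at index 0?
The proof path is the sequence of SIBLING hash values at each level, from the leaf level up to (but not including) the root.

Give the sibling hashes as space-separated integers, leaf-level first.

Answer: 92 824 231 129

Derivation:
L0 (leaves): [59, 92, 58, 23, 44, 37, 85, 27, 92, 33], target index=0
L1: h(59,92)=(59*31+92)%997=924 [pair 0] h(58,23)=(58*31+23)%997=824 [pair 1] h(44,37)=(44*31+37)%997=404 [pair 2] h(85,27)=(85*31+27)%997=668 [pair 3] h(92,33)=(92*31+33)%997=891 [pair 4] -> [924, 824, 404, 668, 891]
  Sibling for proof at L0: 92
L2: h(924,824)=(924*31+824)%997=555 [pair 0] h(404,668)=(404*31+668)%997=231 [pair 1] h(891,891)=(891*31+891)%997=596 [pair 2] -> [555, 231, 596]
  Sibling for proof at L1: 824
L3: h(555,231)=(555*31+231)%997=487 [pair 0] h(596,596)=(596*31+596)%997=129 [pair 1] -> [487, 129]
  Sibling for proof at L2: 231
L4: h(487,129)=(487*31+129)%997=271 [pair 0] -> [271]
  Sibling for proof at L3: 129
Root: 271
Proof path (sibling hashes from leaf to root): [92, 824, 231, 129]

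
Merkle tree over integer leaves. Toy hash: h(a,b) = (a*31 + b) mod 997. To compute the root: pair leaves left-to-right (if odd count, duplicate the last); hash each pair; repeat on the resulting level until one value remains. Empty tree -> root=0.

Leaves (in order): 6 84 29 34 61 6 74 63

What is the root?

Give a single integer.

L0: [6, 84, 29, 34, 61, 6, 74, 63]
L1: h(6,84)=(6*31+84)%997=270 h(29,34)=(29*31+34)%997=933 h(61,6)=(61*31+6)%997=900 h(74,63)=(74*31+63)%997=363 -> [270, 933, 900, 363]
L2: h(270,933)=(270*31+933)%997=330 h(900,363)=(900*31+363)%997=347 -> [330, 347]
L3: h(330,347)=(330*31+347)%997=607 -> [607]

Answer: 607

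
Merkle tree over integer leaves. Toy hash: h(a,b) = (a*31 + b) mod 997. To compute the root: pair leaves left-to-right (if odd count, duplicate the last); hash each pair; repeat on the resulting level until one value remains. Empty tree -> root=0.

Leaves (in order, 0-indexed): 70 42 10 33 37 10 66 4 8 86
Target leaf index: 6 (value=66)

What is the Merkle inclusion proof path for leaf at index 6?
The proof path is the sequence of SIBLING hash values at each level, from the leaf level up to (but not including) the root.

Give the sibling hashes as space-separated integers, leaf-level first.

L0 (leaves): [70, 42, 10, 33, 37, 10, 66, 4, 8, 86], target index=6
L1: h(70,42)=(70*31+42)%997=218 [pair 0] h(10,33)=(10*31+33)%997=343 [pair 1] h(37,10)=(37*31+10)%997=160 [pair 2] h(66,4)=(66*31+4)%997=56 [pair 3] h(8,86)=(8*31+86)%997=334 [pair 4] -> [218, 343, 160, 56, 334]
  Sibling for proof at L0: 4
L2: h(218,343)=(218*31+343)%997=122 [pair 0] h(160,56)=(160*31+56)%997=31 [pair 1] h(334,334)=(334*31+334)%997=718 [pair 2] -> [122, 31, 718]
  Sibling for proof at L1: 160
L3: h(122,31)=(122*31+31)%997=822 [pair 0] h(718,718)=(718*31+718)%997=45 [pair 1] -> [822, 45]
  Sibling for proof at L2: 122
L4: h(822,45)=(822*31+45)%997=602 [pair 0] -> [602]
  Sibling for proof at L3: 45
Root: 602
Proof path (sibling hashes from leaf to root): [4, 160, 122, 45]

Answer: 4 160 122 45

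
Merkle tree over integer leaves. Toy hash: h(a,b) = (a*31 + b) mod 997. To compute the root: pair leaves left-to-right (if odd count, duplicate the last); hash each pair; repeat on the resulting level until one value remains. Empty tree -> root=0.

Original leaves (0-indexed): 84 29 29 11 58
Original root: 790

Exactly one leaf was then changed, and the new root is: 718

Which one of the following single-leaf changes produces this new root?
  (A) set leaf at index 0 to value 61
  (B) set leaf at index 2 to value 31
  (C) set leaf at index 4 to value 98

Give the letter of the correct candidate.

Answer: B

Derivation:
Original leaves: [84, 29, 29, 11, 58]
Target new root: 718
Try each candidate change and compute the resulting root:
Candidate A: set leaf[0] = 61 -> leaves = [61, 29, 29, 11, 58]
  L0: [61, 29, 29, 11, 58]
  L1: h(61,29)=(61*31+29)%997=923 h(29,11)=(29*31+11)%997=910 h(58,58)=(58*31+58)%997=859 -> [923, 910, 859]
  L2: h(923,910)=(923*31+910)%997=610 h(859,859)=(859*31+859)%997=569 -> [610, 569]
  L3: h(610,569)=(610*31+569)%997=536 -> [536]
  root = 536 != target 718
Candidate B: set leaf[2] = 31 -> leaves = [84, 29, 31, 11, 58]
  L0: [84, 29, 31, 11, 58]
  L1: h(84,29)=(84*31+29)%997=639 h(31,11)=(31*31+11)%997=972 h(58,58)=(58*31+58)%997=859 -> [639, 972, 859]
  L2: h(639,972)=(639*31+972)%997=841 h(859,859)=(859*31+859)%997=569 -> [841, 569]
  L3: h(841,569)=(841*31+569)%997=718 -> [718]
  root = 718 == target 718  ** MATCH **
Candidate C: set leaf[4] = 98 -> leaves = [84, 29, 29, 11, 98]
  L0: [84, 29, 29, 11, 98]
  L1: h(84,29)=(84*31+29)%997=639 h(29,11)=(29*31+11)%997=910 h(98,98)=(98*31+98)%997=145 -> [639, 910, 145]
  L2: h(639,910)=(639*31+910)%997=779 h(145,145)=(145*31+145)%997=652 -> [779, 652]
  L3: h(779,652)=(779*31+652)%997=873 -> [873]
  root = 873 != target 718
Candidate B produces the target root.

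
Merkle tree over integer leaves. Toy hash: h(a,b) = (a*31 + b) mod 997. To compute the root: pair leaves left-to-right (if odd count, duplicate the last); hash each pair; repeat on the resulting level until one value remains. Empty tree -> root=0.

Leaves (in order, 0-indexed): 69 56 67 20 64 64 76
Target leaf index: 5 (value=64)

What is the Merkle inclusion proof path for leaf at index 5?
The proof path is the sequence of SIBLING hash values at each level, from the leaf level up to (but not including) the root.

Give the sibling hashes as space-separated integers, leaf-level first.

Answer: 64 438 352

Derivation:
L0 (leaves): [69, 56, 67, 20, 64, 64, 76], target index=5
L1: h(69,56)=(69*31+56)%997=201 [pair 0] h(67,20)=(67*31+20)%997=103 [pair 1] h(64,64)=(64*31+64)%997=54 [pair 2] h(76,76)=(76*31+76)%997=438 [pair 3] -> [201, 103, 54, 438]
  Sibling for proof at L0: 64
L2: h(201,103)=(201*31+103)%997=352 [pair 0] h(54,438)=(54*31+438)%997=118 [pair 1] -> [352, 118]
  Sibling for proof at L1: 438
L3: h(352,118)=(352*31+118)%997=63 [pair 0] -> [63]
  Sibling for proof at L2: 352
Root: 63
Proof path (sibling hashes from leaf to root): [64, 438, 352]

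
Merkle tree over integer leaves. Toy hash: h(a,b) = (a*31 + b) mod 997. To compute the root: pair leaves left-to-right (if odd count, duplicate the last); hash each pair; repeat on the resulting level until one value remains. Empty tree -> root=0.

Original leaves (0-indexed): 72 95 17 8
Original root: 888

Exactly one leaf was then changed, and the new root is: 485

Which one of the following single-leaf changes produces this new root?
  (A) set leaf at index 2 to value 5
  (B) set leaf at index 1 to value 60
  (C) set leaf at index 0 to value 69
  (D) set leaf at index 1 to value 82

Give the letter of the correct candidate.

Original leaves: [72, 95, 17, 8]
Target new root: 485
Try each candidate change and compute the resulting root:
Candidate A: set leaf[2] = 5 -> leaves = [72, 95, 5, 8]
  L0: [72, 95, 5, 8]
  L1: h(72,95)=(72*31+95)%997=333 h(5,8)=(5*31+8)%997=163 -> [333, 163]
  L2: h(333,163)=(333*31+163)%997=516 -> [516]
  root = 516 != target 485
Candidate B: set leaf[1] = 60 -> leaves = [72, 60, 17, 8]
  L0: [72, 60, 17, 8]
  L1: h(72,60)=(72*31+60)%997=298 h(17,8)=(17*31+8)%997=535 -> [298, 535]
  L2: h(298,535)=(298*31+535)%997=800 -> [800]
  root = 800 != target 485
Candidate C: set leaf[0] = 69 -> leaves = [69, 95, 17, 8]
  L0: [69, 95, 17, 8]
  L1: h(69,95)=(69*31+95)%997=240 h(17,8)=(17*31+8)%997=535 -> [240, 535]
  L2: h(240,535)=(240*31+535)%997=996 -> [996]
  root = 996 != target 485
Candidate D: set leaf[1] = 82 -> leaves = [72, 82, 17, 8]
  L0: [72, 82, 17, 8]
  L1: h(72,82)=(72*31+82)%997=320 h(17,8)=(17*31+8)%997=535 -> [320, 535]
  L2: h(320,535)=(320*31+535)%997=485 -> [485]
  root = 485 == target 485  ** MATCH **
Candidate D produces the target root.

Answer: D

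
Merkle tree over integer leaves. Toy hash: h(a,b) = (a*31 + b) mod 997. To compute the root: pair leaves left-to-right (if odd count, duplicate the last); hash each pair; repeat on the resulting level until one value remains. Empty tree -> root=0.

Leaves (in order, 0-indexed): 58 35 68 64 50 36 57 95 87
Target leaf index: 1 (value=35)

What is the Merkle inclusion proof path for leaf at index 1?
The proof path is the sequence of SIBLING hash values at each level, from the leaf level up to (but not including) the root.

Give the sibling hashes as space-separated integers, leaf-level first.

Answer: 58 178 181 393

Derivation:
L0 (leaves): [58, 35, 68, 64, 50, 36, 57, 95, 87], target index=1
L1: h(58,35)=(58*31+35)%997=836 [pair 0] h(68,64)=(68*31+64)%997=178 [pair 1] h(50,36)=(50*31+36)%997=589 [pair 2] h(57,95)=(57*31+95)%997=865 [pair 3] h(87,87)=(87*31+87)%997=790 [pair 4] -> [836, 178, 589, 865, 790]
  Sibling for proof at L0: 58
L2: h(836,178)=(836*31+178)%997=172 [pair 0] h(589,865)=(589*31+865)%997=181 [pair 1] h(790,790)=(790*31+790)%997=355 [pair 2] -> [172, 181, 355]
  Sibling for proof at L1: 178
L3: h(172,181)=(172*31+181)%997=528 [pair 0] h(355,355)=(355*31+355)%997=393 [pair 1] -> [528, 393]
  Sibling for proof at L2: 181
L4: h(528,393)=(528*31+393)%997=809 [pair 0] -> [809]
  Sibling for proof at L3: 393
Root: 809
Proof path (sibling hashes from leaf to root): [58, 178, 181, 393]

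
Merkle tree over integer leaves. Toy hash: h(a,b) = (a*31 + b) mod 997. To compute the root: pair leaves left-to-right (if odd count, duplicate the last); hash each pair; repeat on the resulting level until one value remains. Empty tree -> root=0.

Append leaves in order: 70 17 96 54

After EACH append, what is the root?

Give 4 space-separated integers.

Answer: 70 193 82 40

Derivation:
After append 70 (leaves=[70]):
  L0: [70]
  root=70
After append 17 (leaves=[70, 17]):
  L0: [70, 17]
  L1: h(70,17)=(70*31+17)%997=193 -> [193]
  root=193
After append 96 (leaves=[70, 17, 96]):
  L0: [70, 17, 96]
  L1: h(70,17)=(70*31+17)%997=193 h(96,96)=(96*31+96)%997=81 -> [193, 81]
  L2: h(193,81)=(193*31+81)%997=82 -> [82]
  root=82
After append 54 (leaves=[70, 17, 96, 54]):
  L0: [70, 17, 96, 54]
  L1: h(70,17)=(70*31+17)%997=193 h(96,54)=(96*31+54)%997=39 -> [193, 39]
  L2: h(193,39)=(193*31+39)%997=40 -> [40]
  root=40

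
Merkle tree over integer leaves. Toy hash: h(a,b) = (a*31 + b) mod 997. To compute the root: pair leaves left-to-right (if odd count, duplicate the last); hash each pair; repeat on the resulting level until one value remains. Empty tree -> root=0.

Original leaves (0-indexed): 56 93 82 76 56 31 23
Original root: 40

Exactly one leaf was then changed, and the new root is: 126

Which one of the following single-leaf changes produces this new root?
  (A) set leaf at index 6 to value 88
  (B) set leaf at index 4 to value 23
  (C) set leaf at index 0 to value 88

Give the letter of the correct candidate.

Answer: A

Derivation:
Original leaves: [56, 93, 82, 76, 56, 31, 23]
Target new root: 126
Try each candidate change and compute the resulting root:
Candidate A: set leaf[6] = 88 -> leaves = [56, 93, 82, 76, 56, 31, 88]
  L0: [56, 93, 82, 76, 56, 31, 88]
  L1: h(56,93)=(56*31+93)%997=832 h(82,76)=(82*31+76)%997=624 h(56,31)=(56*31+31)%997=770 h(88,88)=(88*31+88)%997=822 -> [832, 624, 770, 822]
  L2: h(832,624)=(832*31+624)%997=494 h(770,822)=(770*31+822)%997=764 -> [494, 764]
  L3: h(494,764)=(494*31+764)%997=126 -> [126]
  root = 126 == target 126  ** MATCH **
Candidate B: set leaf[4] = 23 -> leaves = [56, 93, 82, 76, 23, 31, 23]
  L0: [56, 93, 82, 76, 23, 31, 23]
  L1: h(56,93)=(56*31+93)%997=832 h(82,76)=(82*31+76)%997=624 h(23,31)=(23*31+31)%997=744 h(23,23)=(23*31+23)%997=736 -> [832, 624, 744, 736]
  L2: h(832,624)=(832*31+624)%997=494 h(744,736)=(744*31+736)%997=869 -> [494, 869]
  L3: h(494,869)=(494*31+869)%997=231 -> [231]
  root = 231 != target 126
Candidate C: set leaf[0] = 88 -> leaves = [88, 93, 82, 76, 56, 31, 23]
  L0: [88, 93, 82, 76, 56, 31, 23]
  L1: h(88,93)=(88*31+93)%997=827 h(82,76)=(82*31+76)%997=624 h(56,31)=(56*31+31)%997=770 h(23,23)=(23*31+23)%997=736 -> [827, 624, 770, 736]
  L2: h(827,624)=(827*31+624)%997=339 h(770,736)=(770*31+736)%997=678 -> [339, 678]
  L3: h(339,678)=(339*31+678)%997=220 -> [220]
  root = 220 != target 126
Candidate A produces the target root.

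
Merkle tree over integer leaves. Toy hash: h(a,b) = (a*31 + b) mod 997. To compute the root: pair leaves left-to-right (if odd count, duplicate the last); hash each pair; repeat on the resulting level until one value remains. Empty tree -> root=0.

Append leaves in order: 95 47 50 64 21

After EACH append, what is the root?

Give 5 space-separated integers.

Answer: 95 1 634 648 715

Derivation:
After append 95 (leaves=[95]):
  L0: [95]
  root=95
After append 47 (leaves=[95, 47]):
  L0: [95, 47]
  L1: h(95,47)=(95*31+47)%997=1 -> [1]
  root=1
After append 50 (leaves=[95, 47, 50]):
  L0: [95, 47, 50]
  L1: h(95,47)=(95*31+47)%997=1 h(50,50)=(50*31+50)%997=603 -> [1, 603]
  L2: h(1,603)=(1*31+603)%997=634 -> [634]
  root=634
After append 64 (leaves=[95, 47, 50, 64]):
  L0: [95, 47, 50, 64]
  L1: h(95,47)=(95*31+47)%997=1 h(50,64)=(50*31+64)%997=617 -> [1, 617]
  L2: h(1,617)=(1*31+617)%997=648 -> [648]
  root=648
After append 21 (leaves=[95, 47, 50, 64, 21]):
  L0: [95, 47, 50, 64, 21]
  L1: h(95,47)=(95*31+47)%997=1 h(50,64)=(50*31+64)%997=617 h(21,21)=(21*31+21)%997=672 -> [1, 617, 672]
  L2: h(1,617)=(1*31+617)%997=648 h(672,672)=(672*31+672)%997=567 -> [648, 567]
  L3: h(648,567)=(648*31+567)%997=715 -> [715]
  root=715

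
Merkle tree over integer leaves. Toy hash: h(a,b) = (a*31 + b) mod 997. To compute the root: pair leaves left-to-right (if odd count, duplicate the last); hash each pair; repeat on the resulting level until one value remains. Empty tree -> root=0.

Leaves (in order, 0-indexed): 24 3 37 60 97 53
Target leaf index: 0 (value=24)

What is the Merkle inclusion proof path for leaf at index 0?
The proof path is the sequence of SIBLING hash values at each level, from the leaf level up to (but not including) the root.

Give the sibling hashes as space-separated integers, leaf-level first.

L0 (leaves): [24, 3, 37, 60, 97, 53], target index=0
L1: h(24,3)=(24*31+3)%997=747 [pair 0] h(37,60)=(37*31+60)%997=210 [pair 1] h(97,53)=(97*31+53)%997=69 [pair 2] -> [747, 210, 69]
  Sibling for proof at L0: 3
L2: h(747,210)=(747*31+210)%997=436 [pair 0] h(69,69)=(69*31+69)%997=214 [pair 1] -> [436, 214]
  Sibling for proof at L1: 210
L3: h(436,214)=(436*31+214)%997=769 [pair 0] -> [769]
  Sibling for proof at L2: 214
Root: 769
Proof path (sibling hashes from leaf to root): [3, 210, 214]

Answer: 3 210 214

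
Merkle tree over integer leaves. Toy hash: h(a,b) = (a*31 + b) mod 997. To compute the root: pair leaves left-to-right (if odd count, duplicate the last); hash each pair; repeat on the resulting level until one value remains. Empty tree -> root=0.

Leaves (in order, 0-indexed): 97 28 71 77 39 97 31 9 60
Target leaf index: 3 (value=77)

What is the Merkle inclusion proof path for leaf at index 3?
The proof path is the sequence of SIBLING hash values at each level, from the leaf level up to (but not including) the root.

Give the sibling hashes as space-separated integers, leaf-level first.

Answer: 71 44 579 993

Derivation:
L0 (leaves): [97, 28, 71, 77, 39, 97, 31, 9, 60], target index=3
L1: h(97,28)=(97*31+28)%997=44 [pair 0] h(71,77)=(71*31+77)%997=284 [pair 1] h(39,97)=(39*31+97)%997=309 [pair 2] h(31,9)=(31*31+9)%997=970 [pair 3] h(60,60)=(60*31+60)%997=923 [pair 4] -> [44, 284, 309, 970, 923]
  Sibling for proof at L0: 71
L2: h(44,284)=(44*31+284)%997=651 [pair 0] h(309,970)=(309*31+970)%997=579 [pair 1] h(923,923)=(923*31+923)%997=623 [pair 2] -> [651, 579, 623]
  Sibling for proof at L1: 44
L3: h(651,579)=(651*31+579)%997=820 [pair 0] h(623,623)=(623*31+623)%997=993 [pair 1] -> [820, 993]
  Sibling for proof at L2: 579
L4: h(820,993)=(820*31+993)%997=491 [pair 0] -> [491]
  Sibling for proof at L3: 993
Root: 491
Proof path (sibling hashes from leaf to root): [71, 44, 579, 993]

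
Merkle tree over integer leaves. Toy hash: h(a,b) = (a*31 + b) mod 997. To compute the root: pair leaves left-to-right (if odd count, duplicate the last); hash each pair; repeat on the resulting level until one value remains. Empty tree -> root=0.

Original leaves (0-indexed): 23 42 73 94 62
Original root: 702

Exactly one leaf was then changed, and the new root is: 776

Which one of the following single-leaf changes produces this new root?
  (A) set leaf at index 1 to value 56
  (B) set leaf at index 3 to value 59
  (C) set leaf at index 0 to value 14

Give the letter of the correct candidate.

Answer: C

Derivation:
Original leaves: [23, 42, 73, 94, 62]
Target new root: 776
Try each candidate change and compute the resulting root:
Candidate A: set leaf[1] = 56 -> leaves = [23, 56, 73, 94, 62]
  L0: [23, 56, 73, 94, 62]
  L1: h(23,56)=(23*31+56)%997=769 h(73,94)=(73*31+94)%997=363 h(62,62)=(62*31+62)%997=987 -> [769, 363, 987]
  L2: h(769,363)=(769*31+363)%997=274 h(987,987)=(987*31+987)%997=677 -> [274, 677]
  L3: h(274,677)=(274*31+677)%997=198 -> [198]
  root = 198 != target 776
Candidate B: set leaf[3] = 59 -> leaves = [23, 42, 73, 59, 62]
  L0: [23, 42, 73, 59, 62]
  L1: h(23,42)=(23*31+42)%997=755 h(73,59)=(73*31+59)%997=328 h(62,62)=(62*31+62)%997=987 -> [755, 328, 987]
  L2: h(755,328)=(755*31+328)%997=802 h(987,987)=(987*31+987)%997=677 -> [802, 677]
  L3: h(802,677)=(802*31+677)%997=614 -> [614]
  root = 614 != target 776
Candidate C: set leaf[0] = 14 -> leaves = [14, 42, 73, 94, 62]
  L0: [14, 42, 73, 94, 62]
  L1: h(14,42)=(14*31+42)%997=476 h(73,94)=(73*31+94)%997=363 h(62,62)=(62*31+62)%997=987 -> [476, 363, 987]
  L2: h(476,363)=(476*31+363)%997=164 h(987,987)=(987*31+987)%997=677 -> [164, 677]
  L3: h(164,677)=(164*31+677)%997=776 -> [776]
  root = 776 == target 776  ** MATCH **
Candidate C produces the target root.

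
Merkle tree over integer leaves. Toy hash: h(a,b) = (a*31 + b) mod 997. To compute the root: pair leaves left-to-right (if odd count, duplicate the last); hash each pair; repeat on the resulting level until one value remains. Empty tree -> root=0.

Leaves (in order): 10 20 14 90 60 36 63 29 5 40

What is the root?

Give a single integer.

Answer: 137

Derivation:
L0: [10, 20, 14, 90, 60, 36, 63, 29, 5, 40]
L1: h(10,20)=(10*31+20)%997=330 h(14,90)=(14*31+90)%997=524 h(60,36)=(60*31+36)%997=899 h(63,29)=(63*31+29)%997=985 h(5,40)=(5*31+40)%997=195 -> [330, 524, 899, 985, 195]
L2: h(330,524)=(330*31+524)%997=784 h(899,985)=(899*31+985)%997=938 h(195,195)=(195*31+195)%997=258 -> [784, 938, 258]
L3: h(784,938)=(784*31+938)%997=317 h(258,258)=(258*31+258)%997=280 -> [317, 280]
L4: h(317,280)=(317*31+280)%997=137 -> [137]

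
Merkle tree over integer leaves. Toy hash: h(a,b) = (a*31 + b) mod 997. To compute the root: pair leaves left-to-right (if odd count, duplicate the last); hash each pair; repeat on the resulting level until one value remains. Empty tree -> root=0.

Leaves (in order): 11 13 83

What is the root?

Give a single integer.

L0: [11, 13, 83]
L1: h(11,13)=(11*31+13)%997=354 h(83,83)=(83*31+83)%997=662 -> [354, 662]
L2: h(354,662)=(354*31+662)%997=669 -> [669]

Answer: 669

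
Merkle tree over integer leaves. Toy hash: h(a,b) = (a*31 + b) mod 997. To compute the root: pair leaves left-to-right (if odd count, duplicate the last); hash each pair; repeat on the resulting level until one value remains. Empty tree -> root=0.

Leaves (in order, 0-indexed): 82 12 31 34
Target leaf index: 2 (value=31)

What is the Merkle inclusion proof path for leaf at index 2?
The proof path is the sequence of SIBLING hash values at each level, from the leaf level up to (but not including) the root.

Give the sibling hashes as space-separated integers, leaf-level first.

L0 (leaves): [82, 12, 31, 34], target index=2
L1: h(82,12)=(82*31+12)%997=560 [pair 0] h(31,34)=(31*31+34)%997=995 [pair 1] -> [560, 995]
  Sibling for proof at L0: 34
L2: h(560,995)=(560*31+995)%997=409 [pair 0] -> [409]
  Sibling for proof at L1: 560
Root: 409
Proof path (sibling hashes from leaf to root): [34, 560]

Answer: 34 560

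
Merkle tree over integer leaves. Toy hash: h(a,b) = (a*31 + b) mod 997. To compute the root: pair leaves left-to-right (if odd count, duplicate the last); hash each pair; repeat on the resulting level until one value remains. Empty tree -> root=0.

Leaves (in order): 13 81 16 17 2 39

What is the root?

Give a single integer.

Answer: 714

Derivation:
L0: [13, 81, 16, 17, 2, 39]
L1: h(13,81)=(13*31+81)%997=484 h(16,17)=(16*31+17)%997=513 h(2,39)=(2*31+39)%997=101 -> [484, 513, 101]
L2: h(484,513)=(484*31+513)%997=562 h(101,101)=(101*31+101)%997=241 -> [562, 241]
L3: h(562,241)=(562*31+241)%997=714 -> [714]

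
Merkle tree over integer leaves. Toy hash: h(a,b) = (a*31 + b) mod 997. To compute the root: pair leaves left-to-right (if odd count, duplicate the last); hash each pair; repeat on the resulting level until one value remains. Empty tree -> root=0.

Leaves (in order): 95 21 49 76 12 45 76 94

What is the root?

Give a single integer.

L0: [95, 21, 49, 76, 12, 45, 76, 94]
L1: h(95,21)=(95*31+21)%997=972 h(49,76)=(49*31+76)%997=598 h(12,45)=(12*31+45)%997=417 h(76,94)=(76*31+94)%997=456 -> [972, 598, 417, 456]
L2: h(972,598)=(972*31+598)%997=820 h(417,456)=(417*31+456)%997=422 -> [820, 422]
L3: h(820,422)=(820*31+422)%997=917 -> [917]

Answer: 917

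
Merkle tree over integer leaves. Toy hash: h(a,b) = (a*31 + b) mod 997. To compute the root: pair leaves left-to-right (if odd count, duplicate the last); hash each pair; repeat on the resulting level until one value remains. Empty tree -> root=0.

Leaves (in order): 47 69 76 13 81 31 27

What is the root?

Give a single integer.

Answer: 463

Derivation:
L0: [47, 69, 76, 13, 81, 31, 27]
L1: h(47,69)=(47*31+69)%997=529 h(76,13)=(76*31+13)%997=375 h(81,31)=(81*31+31)%997=548 h(27,27)=(27*31+27)%997=864 -> [529, 375, 548, 864]
L2: h(529,375)=(529*31+375)%997=822 h(548,864)=(548*31+864)%997=903 -> [822, 903]
L3: h(822,903)=(822*31+903)%997=463 -> [463]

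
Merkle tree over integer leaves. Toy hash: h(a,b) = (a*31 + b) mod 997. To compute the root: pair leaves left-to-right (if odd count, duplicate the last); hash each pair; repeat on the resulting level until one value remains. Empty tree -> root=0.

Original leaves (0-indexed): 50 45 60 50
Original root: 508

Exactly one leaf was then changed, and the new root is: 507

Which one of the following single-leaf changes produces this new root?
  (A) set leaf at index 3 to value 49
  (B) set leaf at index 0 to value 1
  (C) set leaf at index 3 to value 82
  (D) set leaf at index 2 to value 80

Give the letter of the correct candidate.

Answer: A

Derivation:
Original leaves: [50, 45, 60, 50]
Target new root: 507
Try each candidate change and compute the resulting root:
Candidate A: set leaf[3] = 49 -> leaves = [50, 45, 60, 49]
  L0: [50, 45, 60, 49]
  L1: h(50,45)=(50*31+45)%997=598 h(60,49)=(60*31+49)%997=912 -> [598, 912]
  L2: h(598,912)=(598*31+912)%997=507 -> [507]
  root = 507 == target 507  ** MATCH **
Candidate B: set leaf[0] = 1 -> leaves = [1, 45, 60, 50]
  L0: [1, 45, 60, 50]
  L1: h(1,45)=(1*31+45)%997=76 h(60,50)=(60*31+50)%997=913 -> [76, 913]
  L2: h(76,913)=(76*31+913)%997=278 -> [278]
  root = 278 != target 507
Candidate C: set leaf[3] = 82 -> leaves = [50, 45, 60, 82]
  L0: [50, 45, 60, 82]
  L1: h(50,45)=(50*31+45)%997=598 h(60,82)=(60*31+82)%997=945 -> [598, 945]
  L2: h(598,945)=(598*31+945)%997=540 -> [540]
  root = 540 != target 507
Candidate D: set leaf[2] = 80 -> leaves = [50, 45, 80, 50]
  L0: [50, 45, 80, 50]
  L1: h(50,45)=(50*31+45)%997=598 h(80,50)=(80*31+50)%997=536 -> [598, 536]
  L2: h(598,536)=(598*31+536)%997=131 -> [131]
  root = 131 != target 507
Candidate A produces the target root.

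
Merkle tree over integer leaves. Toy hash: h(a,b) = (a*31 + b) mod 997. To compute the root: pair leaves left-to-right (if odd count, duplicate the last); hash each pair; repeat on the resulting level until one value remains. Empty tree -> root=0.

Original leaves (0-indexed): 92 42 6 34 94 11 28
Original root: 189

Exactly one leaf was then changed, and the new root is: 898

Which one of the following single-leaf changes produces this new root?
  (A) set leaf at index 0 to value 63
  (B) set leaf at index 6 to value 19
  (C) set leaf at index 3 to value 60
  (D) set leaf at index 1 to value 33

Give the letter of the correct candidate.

Original leaves: [92, 42, 6, 34, 94, 11, 28]
Target new root: 898
Try each candidate change and compute the resulting root:
Candidate A: set leaf[0] = 63 -> leaves = [63, 42, 6, 34, 94, 11, 28]
  L0: [63, 42, 6, 34, 94, 11, 28]
  L1: h(63,42)=(63*31+42)%997=1 h(6,34)=(6*31+34)%997=220 h(94,11)=(94*31+11)%997=931 h(28,28)=(28*31+28)%997=896 -> [1, 220, 931, 896]
  L2: h(1,220)=(1*31+220)%997=251 h(931,896)=(931*31+896)%997=844 -> [251, 844]
  L3: h(251,844)=(251*31+844)%997=649 -> [649]
  root = 649 != target 898
Candidate B: set leaf[6] = 19 -> leaves = [92, 42, 6, 34, 94, 11, 19]
  L0: [92, 42, 6, 34, 94, 11, 19]
  L1: h(92,42)=(92*31+42)%997=900 h(6,34)=(6*31+34)%997=220 h(94,11)=(94*31+11)%997=931 h(19,19)=(19*31+19)%997=608 -> [900, 220, 931, 608]
  L2: h(900,220)=(900*31+220)%997=204 h(931,608)=(931*31+608)%997=556 -> [204, 556]
  L3: h(204,556)=(204*31+556)%997=898 -> [898]
  root = 898 == target 898  ** MATCH **
Candidate C: set leaf[3] = 60 -> leaves = [92, 42, 6, 60, 94, 11, 28]
  L0: [92, 42, 6, 60, 94, 11, 28]
  L1: h(92,42)=(92*31+42)%997=900 h(6,60)=(6*31+60)%997=246 h(94,11)=(94*31+11)%997=931 h(28,28)=(28*31+28)%997=896 -> [900, 246, 931, 896]
  L2: h(900,246)=(900*31+246)%997=230 h(931,896)=(931*31+896)%997=844 -> [230, 844]
  L3: h(230,844)=(230*31+844)%997=995 -> [995]
  root = 995 != target 898
Candidate D: set leaf[1] = 33 -> leaves = [92, 33, 6, 34, 94, 11, 28]
  L0: [92, 33, 6, 34, 94, 11, 28]
  L1: h(92,33)=(92*31+33)%997=891 h(6,34)=(6*31+34)%997=220 h(94,11)=(94*31+11)%997=931 h(28,28)=(28*31+28)%997=896 -> [891, 220, 931, 896]
  L2: h(891,220)=(891*31+220)%997=922 h(931,896)=(931*31+896)%997=844 -> [922, 844]
  L3: h(922,844)=(922*31+844)%997=513 -> [513]
  root = 513 != target 898
Candidate B produces the target root.

Answer: B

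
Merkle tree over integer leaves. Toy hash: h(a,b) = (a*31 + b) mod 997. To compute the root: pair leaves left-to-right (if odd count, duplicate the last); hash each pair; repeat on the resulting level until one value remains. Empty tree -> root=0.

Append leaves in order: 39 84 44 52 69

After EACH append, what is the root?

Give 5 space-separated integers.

After append 39 (leaves=[39]):
  L0: [39]
  root=39
After append 84 (leaves=[39, 84]):
  L0: [39, 84]
  L1: h(39,84)=(39*31+84)%997=296 -> [296]
  root=296
After append 44 (leaves=[39, 84, 44]):
  L0: [39, 84, 44]
  L1: h(39,84)=(39*31+84)%997=296 h(44,44)=(44*31+44)%997=411 -> [296, 411]
  L2: h(296,411)=(296*31+411)%997=614 -> [614]
  root=614
After append 52 (leaves=[39, 84, 44, 52]):
  L0: [39, 84, 44, 52]
  L1: h(39,84)=(39*31+84)%997=296 h(44,52)=(44*31+52)%997=419 -> [296, 419]
  L2: h(296,419)=(296*31+419)%997=622 -> [622]
  root=622
After append 69 (leaves=[39, 84, 44, 52, 69]):
  L0: [39, 84, 44, 52, 69]
  L1: h(39,84)=(39*31+84)%997=296 h(44,52)=(44*31+52)%997=419 h(69,69)=(69*31+69)%997=214 -> [296, 419, 214]
  L2: h(296,419)=(296*31+419)%997=622 h(214,214)=(214*31+214)%997=866 -> [622, 866]
  L3: h(622,866)=(622*31+866)%997=208 -> [208]
  root=208

Answer: 39 296 614 622 208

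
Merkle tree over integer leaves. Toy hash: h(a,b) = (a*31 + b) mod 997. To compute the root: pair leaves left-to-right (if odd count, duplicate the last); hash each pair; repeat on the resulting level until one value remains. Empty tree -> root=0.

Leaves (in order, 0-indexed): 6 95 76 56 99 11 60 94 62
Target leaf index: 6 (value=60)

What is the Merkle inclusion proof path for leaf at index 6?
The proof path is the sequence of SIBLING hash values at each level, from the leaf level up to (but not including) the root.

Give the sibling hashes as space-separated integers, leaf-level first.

Answer: 94 89 156 727

Derivation:
L0 (leaves): [6, 95, 76, 56, 99, 11, 60, 94, 62], target index=6
L1: h(6,95)=(6*31+95)%997=281 [pair 0] h(76,56)=(76*31+56)%997=418 [pair 1] h(99,11)=(99*31+11)%997=89 [pair 2] h(60,94)=(60*31+94)%997=957 [pair 3] h(62,62)=(62*31+62)%997=987 [pair 4] -> [281, 418, 89, 957, 987]
  Sibling for proof at L0: 94
L2: h(281,418)=(281*31+418)%997=156 [pair 0] h(89,957)=(89*31+957)%997=725 [pair 1] h(987,987)=(987*31+987)%997=677 [pair 2] -> [156, 725, 677]
  Sibling for proof at L1: 89
L3: h(156,725)=(156*31+725)%997=576 [pair 0] h(677,677)=(677*31+677)%997=727 [pair 1] -> [576, 727]
  Sibling for proof at L2: 156
L4: h(576,727)=(576*31+727)%997=637 [pair 0] -> [637]
  Sibling for proof at L3: 727
Root: 637
Proof path (sibling hashes from leaf to root): [94, 89, 156, 727]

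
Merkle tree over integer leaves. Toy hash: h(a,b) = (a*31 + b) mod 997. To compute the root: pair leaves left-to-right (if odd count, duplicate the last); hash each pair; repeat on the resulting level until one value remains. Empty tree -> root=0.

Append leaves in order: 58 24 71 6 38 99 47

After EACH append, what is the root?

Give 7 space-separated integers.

After append 58 (leaves=[58]):
  L0: [58]
  root=58
After append 24 (leaves=[58, 24]):
  L0: [58, 24]
  L1: h(58,24)=(58*31+24)%997=825 -> [825]
  root=825
After append 71 (leaves=[58, 24, 71]):
  L0: [58, 24, 71]
  L1: h(58,24)=(58*31+24)%997=825 h(71,71)=(71*31+71)%997=278 -> [825, 278]
  L2: h(825,278)=(825*31+278)%997=928 -> [928]
  root=928
After append 6 (leaves=[58, 24, 71, 6]):
  L0: [58, 24, 71, 6]
  L1: h(58,24)=(58*31+24)%997=825 h(71,6)=(71*31+6)%997=213 -> [825, 213]
  L2: h(825,213)=(825*31+213)%997=863 -> [863]
  root=863
After append 38 (leaves=[58, 24, 71, 6, 38]):
  L0: [58, 24, 71, 6, 38]
  L1: h(58,24)=(58*31+24)%997=825 h(71,6)=(71*31+6)%997=213 h(38,38)=(38*31+38)%997=219 -> [825, 213, 219]
  L2: h(825,213)=(825*31+213)%997=863 h(219,219)=(219*31+219)%997=29 -> [863, 29]
  L3: h(863,29)=(863*31+29)%997=860 -> [860]
  root=860
After append 99 (leaves=[58, 24, 71, 6, 38, 99]):
  L0: [58, 24, 71, 6, 38, 99]
  L1: h(58,24)=(58*31+24)%997=825 h(71,6)=(71*31+6)%997=213 h(38,99)=(38*31+99)%997=280 -> [825, 213, 280]
  L2: h(825,213)=(825*31+213)%997=863 h(280,280)=(280*31+280)%997=984 -> [863, 984]
  L3: h(863,984)=(863*31+984)%997=818 -> [818]
  root=818
After append 47 (leaves=[58, 24, 71, 6, 38, 99, 47]):
  L0: [58, 24, 71, 6, 38, 99, 47]
  L1: h(58,24)=(58*31+24)%997=825 h(71,6)=(71*31+6)%997=213 h(38,99)=(38*31+99)%997=280 h(47,47)=(47*31+47)%997=507 -> [825, 213, 280, 507]
  L2: h(825,213)=(825*31+213)%997=863 h(280,507)=(280*31+507)%997=214 -> [863, 214]
  L3: h(863,214)=(863*31+214)%997=48 -> [48]
  root=48

Answer: 58 825 928 863 860 818 48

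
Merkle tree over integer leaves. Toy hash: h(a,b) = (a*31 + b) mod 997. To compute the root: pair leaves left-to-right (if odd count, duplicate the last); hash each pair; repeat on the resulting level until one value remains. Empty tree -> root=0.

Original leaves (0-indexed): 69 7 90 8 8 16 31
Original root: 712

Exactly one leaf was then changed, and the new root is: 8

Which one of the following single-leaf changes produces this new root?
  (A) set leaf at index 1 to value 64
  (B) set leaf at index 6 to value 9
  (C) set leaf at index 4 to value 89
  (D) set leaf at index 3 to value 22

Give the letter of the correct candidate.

Original leaves: [69, 7, 90, 8, 8, 16, 31]
Target new root: 8
Try each candidate change and compute the resulting root:
Candidate A: set leaf[1] = 64 -> leaves = [69, 64, 90, 8, 8, 16, 31]
  L0: [69, 64, 90, 8, 8, 16, 31]
  L1: h(69,64)=(69*31+64)%997=209 h(90,8)=(90*31+8)%997=804 h(8,16)=(8*31+16)%997=264 h(31,31)=(31*31+31)%997=992 -> [209, 804, 264, 992]
  L2: h(209,804)=(209*31+804)%997=304 h(264,992)=(264*31+992)%997=203 -> [304, 203]
  L3: h(304,203)=(304*31+203)%997=654 -> [654]
  root = 654 != target 8
Candidate B: set leaf[6] = 9 -> leaves = [69, 7, 90, 8, 8, 16, 9]
  L0: [69, 7, 90, 8, 8, 16, 9]
  L1: h(69,7)=(69*31+7)%997=152 h(90,8)=(90*31+8)%997=804 h(8,16)=(8*31+16)%997=264 h(9,9)=(9*31+9)%997=288 -> [152, 804, 264, 288]
  L2: h(152,804)=(152*31+804)%997=531 h(264,288)=(264*31+288)%997=496 -> [531, 496]
  L3: h(531,496)=(531*31+496)%997=8 -> [8]
  root = 8 == target 8  ** MATCH **
Candidate C: set leaf[4] = 89 -> leaves = [69, 7, 90, 8, 89, 16, 31]
  L0: [69, 7, 90, 8, 89, 16, 31]
  L1: h(69,7)=(69*31+7)%997=152 h(90,8)=(90*31+8)%997=804 h(89,16)=(89*31+16)%997=781 h(31,31)=(31*31+31)%997=992 -> [152, 804, 781, 992]
  L2: h(152,804)=(152*31+804)%997=531 h(781,992)=(781*31+992)%997=278 -> [531, 278]
  L3: h(531,278)=(531*31+278)%997=787 -> [787]
  root = 787 != target 8
Candidate D: set leaf[3] = 22 -> leaves = [69, 7, 90, 22, 8, 16, 31]
  L0: [69, 7, 90, 22, 8, 16, 31]
  L1: h(69,7)=(69*31+7)%997=152 h(90,22)=(90*31+22)%997=818 h(8,16)=(8*31+16)%997=264 h(31,31)=(31*31+31)%997=992 -> [152, 818, 264, 992]
  L2: h(152,818)=(152*31+818)%997=545 h(264,992)=(264*31+992)%997=203 -> [545, 203]
  L3: h(545,203)=(545*31+203)%997=149 -> [149]
  root = 149 != target 8
Candidate B produces the target root.

Answer: B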